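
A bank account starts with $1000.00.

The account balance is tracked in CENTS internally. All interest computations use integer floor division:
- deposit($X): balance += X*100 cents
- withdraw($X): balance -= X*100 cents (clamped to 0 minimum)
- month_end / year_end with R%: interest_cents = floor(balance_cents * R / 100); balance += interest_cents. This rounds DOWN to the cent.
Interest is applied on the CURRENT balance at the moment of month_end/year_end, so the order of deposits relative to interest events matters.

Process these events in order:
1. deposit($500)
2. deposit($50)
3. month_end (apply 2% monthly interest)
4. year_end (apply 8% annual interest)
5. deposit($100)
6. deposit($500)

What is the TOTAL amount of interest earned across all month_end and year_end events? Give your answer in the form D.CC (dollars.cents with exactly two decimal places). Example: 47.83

Answer: 157.48

Derivation:
After 1 (deposit($500)): balance=$1500.00 total_interest=$0.00
After 2 (deposit($50)): balance=$1550.00 total_interest=$0.00
After 3 (month_end (apply 2% monthly interest)): balance=$1581.00 total_interest=$31.00
After 4 (year_end (apply 8% annual interest)): balance=$1707.48 total_interest=$157.48
After 5 (deposit($100)): balance=$1807.48 total_interest=$157.48
After 6 (deposit($500)): balance=$2307.48 total_interest=$157.48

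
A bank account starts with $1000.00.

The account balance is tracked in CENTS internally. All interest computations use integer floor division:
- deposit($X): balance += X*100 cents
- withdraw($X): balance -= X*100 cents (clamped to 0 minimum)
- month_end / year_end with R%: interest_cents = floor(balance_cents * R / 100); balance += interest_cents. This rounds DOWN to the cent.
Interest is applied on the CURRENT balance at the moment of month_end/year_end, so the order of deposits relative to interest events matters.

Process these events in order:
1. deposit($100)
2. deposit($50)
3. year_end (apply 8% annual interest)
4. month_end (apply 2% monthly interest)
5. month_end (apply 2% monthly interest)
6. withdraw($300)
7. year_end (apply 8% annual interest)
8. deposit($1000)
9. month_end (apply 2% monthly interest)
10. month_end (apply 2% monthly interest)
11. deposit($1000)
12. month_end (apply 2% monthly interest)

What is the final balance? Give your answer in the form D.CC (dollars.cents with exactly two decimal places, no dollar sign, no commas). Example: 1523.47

After 1 (deposit($100)): balance=$1100.00 total_interest=$0.00
After 2 (deposit($50)): balance=$1150.00 total_interest=$0.00
After 3 (year_end (apply 8% annual interest)): balance=$1242.00 total_interest=$92.00
After 4 (month_end (apply 2% monthly interest)): balance=$1266.84 total_interest=$116.84
After 5 (month_end (apply 2% monthly interest)): balance=$1292.17 total_interest=$142.17
After 6 (withdraw($300)): balance=$992.17 total_interest=$142.17
After 7 (year_end (apply 8% annual interest)): balance=$1071.54 total_interest=$221.54
After 8 (deposit($1000)): balance=$2071.54 total_interest=$221.54
After 9 (month_end (apply 2% monthly interest)): balance=$2112.97 total_interest=$262.97
After 10 (month_end (apply 2% monthly interest)): balance=$2155.22 total_interest=$305.22
After 11 (deposit($1000)): balance=$3155.22 total_interest=$305.22
After 12 (month_end (apply 2% monthly interest)): balance=$3218.32 total_interest=$368.32

Answer: 3218.32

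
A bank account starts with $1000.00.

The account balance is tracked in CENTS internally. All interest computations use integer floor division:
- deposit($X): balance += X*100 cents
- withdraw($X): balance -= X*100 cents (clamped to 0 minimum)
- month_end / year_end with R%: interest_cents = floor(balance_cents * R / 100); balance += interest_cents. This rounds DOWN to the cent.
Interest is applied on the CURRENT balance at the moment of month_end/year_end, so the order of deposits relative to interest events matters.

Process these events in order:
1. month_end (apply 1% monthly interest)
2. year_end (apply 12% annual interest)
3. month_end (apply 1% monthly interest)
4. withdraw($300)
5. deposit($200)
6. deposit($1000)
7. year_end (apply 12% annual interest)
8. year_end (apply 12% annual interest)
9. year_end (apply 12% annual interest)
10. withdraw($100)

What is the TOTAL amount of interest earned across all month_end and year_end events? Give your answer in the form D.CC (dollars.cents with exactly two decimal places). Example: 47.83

After 1 (month_end (apply 1% monthly interest)): balance=$1010.00 total_interest=$10.00
After 2 (year_end (apply 12% annual interest)): balance=$1131.20 total_interest=$131.20
After 3 (month_end (apply 1% monthly interest)): balance=$1142.51 total_interest=$142.51
After 4 (withdraw($300)): balance=$842.51 total_interest=$142.51
After 5 (deposit($200)): balance=$1042.51 total_interest=$142.51
After 6 (deposit($1000)): balance=$2042.51 total_interest=$142.51
After 7 (year_end (apply 12% annual interest)): balance=$2287.61 total_interest=$387.61
After 8 (year_end (apply 12% annual interest)): balance=$2562.12 total_interest=$662.12
After 9 (year_end (apply 12% annual interest)): balance=$2869.57 total_interest=$969.57
After 10 (withdraw($100)): balance=$2769.57 total_interest=$969.57

Answer: 969.57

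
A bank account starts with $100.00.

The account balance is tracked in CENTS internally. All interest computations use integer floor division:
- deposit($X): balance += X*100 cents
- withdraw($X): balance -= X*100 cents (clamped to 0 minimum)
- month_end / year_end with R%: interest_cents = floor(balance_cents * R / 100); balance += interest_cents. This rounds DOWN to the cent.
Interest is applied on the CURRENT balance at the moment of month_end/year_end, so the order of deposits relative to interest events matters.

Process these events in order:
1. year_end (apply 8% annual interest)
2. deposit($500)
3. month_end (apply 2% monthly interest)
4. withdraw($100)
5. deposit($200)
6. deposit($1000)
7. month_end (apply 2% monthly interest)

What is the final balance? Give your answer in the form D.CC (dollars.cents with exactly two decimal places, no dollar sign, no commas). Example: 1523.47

Answer: 1754.56

Derivation:
After 1 (year_end (apply 8% annual interest)): balance=$108.00 total_interest=$8.00
After 2 (deposit($500)): balance=$608.00 total_interest=$8.00
After 3 (month_end (apply 2% monthly interest)): balance=$620.16 total_interest=$20.16
After 4 (withdraw($100)): balance=$520.16 total_interest=$20.16
After 5 (deposit($200)): balance=$720.16 total_interest=$20.16
After 6 (deposit($1000)): balance=$1720.16 total_interest=$20.16
After 7 (month_end (apply 2% monthly interest)): balance=$1754.56 total_interest=$54.56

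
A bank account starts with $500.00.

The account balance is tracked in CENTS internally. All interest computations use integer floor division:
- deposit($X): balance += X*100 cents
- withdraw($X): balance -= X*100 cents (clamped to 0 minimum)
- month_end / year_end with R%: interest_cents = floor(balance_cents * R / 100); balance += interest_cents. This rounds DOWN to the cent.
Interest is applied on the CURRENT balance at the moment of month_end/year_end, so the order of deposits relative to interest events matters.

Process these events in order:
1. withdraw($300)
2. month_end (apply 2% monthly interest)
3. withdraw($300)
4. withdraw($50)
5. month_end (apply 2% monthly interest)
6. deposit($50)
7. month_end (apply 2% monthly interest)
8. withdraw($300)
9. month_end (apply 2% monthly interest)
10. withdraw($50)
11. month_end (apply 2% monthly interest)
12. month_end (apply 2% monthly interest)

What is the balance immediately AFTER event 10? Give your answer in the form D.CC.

After 1 (withdraw($300)): balance=$200.00 total_interest=$0.00
After 2 (month_end (apply 2% monthly interest)): balance=$204.00 total_interest=$4.00
After 3 (withdraw($300)): balance=$0.00 total_interest=$4.00
After 4 (withdraw($50)): balance=$0.00 total_interest=$4.00
After 5 (month_end (apply 2% monthly interest)): balance=$0.00 total_interest=$4.00
After 6 (deposit($50)): balance=$50.00 total_interest=$4.00
After 7 (month_end (apply 2% monthly interest)): balance=$51.00 total_interest=$5.00
After 8 (withdraw($300)): balance=$0.00 total_interest=$5.00
After 9 (month_end (apply 2% monthly interest)): balance=$0.00 total_interest=$5.00
After 10 (withdraw($50)): balance=$0.00 total_interest=$5.00

Answer: 0.00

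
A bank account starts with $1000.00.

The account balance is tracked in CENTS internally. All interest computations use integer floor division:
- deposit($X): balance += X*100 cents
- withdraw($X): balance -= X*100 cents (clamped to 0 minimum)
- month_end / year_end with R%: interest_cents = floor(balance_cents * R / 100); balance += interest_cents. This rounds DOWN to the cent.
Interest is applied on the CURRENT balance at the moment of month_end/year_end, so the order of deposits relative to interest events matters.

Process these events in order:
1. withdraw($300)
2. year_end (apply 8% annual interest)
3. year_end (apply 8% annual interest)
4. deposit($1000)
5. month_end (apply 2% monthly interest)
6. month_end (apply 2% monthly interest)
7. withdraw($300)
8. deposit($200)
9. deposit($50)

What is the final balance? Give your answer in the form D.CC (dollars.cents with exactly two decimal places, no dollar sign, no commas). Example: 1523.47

Answer: 1839.85

Derivation:
After 1 (withdraw($300)): balance=$700.00 total_interest=$0.00
After 2 (year_end (apply 8% annual interest)): balance=$756.00 total_interest=$56.00
After 3 (year_end (apply 8% annual interest)): balance=$816.48 total_interest=$116.48
After 4 (deposit($1000)): balance=$1816.48 total_interest=$116.48
After 5 (month_end (apply 2% monthly interest)): balance=$1852.80 total_interest=$152.80
After 6 (month_end (apply 2% monthly interest)): balance=$1889.85 total_interest=$189.85
After 7 (withdraw($300)): balance=$1589.85 total_interest=$189.85
After 8 (deposit($200)): balance=$1789.85 total_interest=$189.85
After 9 (deposit($50)): balance=$1839.85 total_interest=$189.85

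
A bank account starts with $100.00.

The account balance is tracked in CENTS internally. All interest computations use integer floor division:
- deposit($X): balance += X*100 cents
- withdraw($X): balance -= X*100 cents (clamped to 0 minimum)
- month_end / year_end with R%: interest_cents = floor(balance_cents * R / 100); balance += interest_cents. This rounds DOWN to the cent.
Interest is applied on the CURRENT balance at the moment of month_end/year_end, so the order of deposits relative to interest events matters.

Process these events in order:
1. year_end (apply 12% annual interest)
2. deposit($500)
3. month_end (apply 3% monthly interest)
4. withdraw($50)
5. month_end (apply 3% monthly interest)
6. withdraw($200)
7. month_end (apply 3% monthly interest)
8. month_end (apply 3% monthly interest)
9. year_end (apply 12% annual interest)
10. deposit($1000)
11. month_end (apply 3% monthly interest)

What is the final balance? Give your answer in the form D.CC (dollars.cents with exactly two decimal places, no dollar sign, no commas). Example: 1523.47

After 1 (year_end (apply 12% annual interest)): balance=$112.00 total_interest=$12.00
After 2 (deposit($500)): balance=$612.00 total_interest=$12.00
After 3 (month_end (apply 3% monthly interest)): balance=$630.36 total_interest=$30.36
After 4 (withdraw($50)): balance=$580.36 total_interest=$30.36
After 5 (month_end (apply 3% monthly interest)): balance=$597.77 total_interest=$47.77
After 6 (withdraw($200)): balance=$397.77 total_interest=$47.77
After 7 (month_end (apply 3% monthly interest)): balance=$409.70 total_interest=$59.70
After 8 (month_end (apply 3% monthly interest)): balance=$421.99 total_interest=$71.99
After 9 (year_end (apply 12% annual interest)): balance=$472.62 total_interest=$122.62
After 10 (deposit($1000)): balance=$1472.62 total_interest=$122.62
After 11 (month_end (apply 3% monthly interest)): balance=$1516.79 total_interest=$166.79

Answer: 1516.79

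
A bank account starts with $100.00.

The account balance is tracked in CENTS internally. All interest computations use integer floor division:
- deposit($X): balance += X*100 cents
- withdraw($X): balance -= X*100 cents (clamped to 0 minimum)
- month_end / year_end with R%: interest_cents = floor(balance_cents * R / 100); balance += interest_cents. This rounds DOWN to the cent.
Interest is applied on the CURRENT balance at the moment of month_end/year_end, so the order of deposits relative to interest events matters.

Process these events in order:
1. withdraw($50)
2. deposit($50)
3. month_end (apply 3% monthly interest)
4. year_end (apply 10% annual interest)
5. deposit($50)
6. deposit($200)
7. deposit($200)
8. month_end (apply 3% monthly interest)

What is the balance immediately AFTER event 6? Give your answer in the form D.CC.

After 1 (withdraw($50)): balance=$50.00 total_interest=$0.00
After 2 (deposit($50)): balance=$100.00 total_interest=$0.00
After 3 (month_end (apply 3% monthly interest)): balance=$103.00 total_interest=$3.00
After 4 (year_end (apply 10% annual interest)): balance=$113.30 total_interest=$13.30
After 5 (deposit($50)): balance=$163.30 total_interest=$13.30
After 6 (deposit($200)): balance=$363.30 total_interest=$13.30

Answer: 363.30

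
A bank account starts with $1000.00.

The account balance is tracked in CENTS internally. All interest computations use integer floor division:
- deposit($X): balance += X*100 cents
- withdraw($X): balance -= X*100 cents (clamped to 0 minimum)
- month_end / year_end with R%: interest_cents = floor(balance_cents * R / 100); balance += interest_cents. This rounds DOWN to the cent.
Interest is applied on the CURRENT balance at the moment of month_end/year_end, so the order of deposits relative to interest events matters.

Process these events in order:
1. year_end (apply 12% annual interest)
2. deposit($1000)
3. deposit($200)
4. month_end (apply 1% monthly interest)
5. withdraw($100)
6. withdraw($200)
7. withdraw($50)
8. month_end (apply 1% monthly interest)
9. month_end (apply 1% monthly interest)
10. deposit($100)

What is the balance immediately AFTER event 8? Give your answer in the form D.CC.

After 1 (year_end (apply 12% annual interest)): balance=$1120.00 total_interest=$120.00
After 2 (deposit($1000)): balance=$2120.00 total_interest=$120.00
After 3 (deposit($200)): balance=$2320.00 total_interest=$120.00
After 4 (month_end (apply 1% monthly interest)): balance=$2343.20 total_interest=$143.20
After 5 (withdraw($100)): balance=$2243.20 total_interest=$143.20
After 6 (withdraw($200)): balance=$2043.20 total_interest=$143.20
After 7 (withdraw($50)): balance=$1993.20 total_interest=$143.20
After 8 (month_end (apply 1% monthly interest)): balance=$2013.13 total_interest=$163.13

Answer: 2013.13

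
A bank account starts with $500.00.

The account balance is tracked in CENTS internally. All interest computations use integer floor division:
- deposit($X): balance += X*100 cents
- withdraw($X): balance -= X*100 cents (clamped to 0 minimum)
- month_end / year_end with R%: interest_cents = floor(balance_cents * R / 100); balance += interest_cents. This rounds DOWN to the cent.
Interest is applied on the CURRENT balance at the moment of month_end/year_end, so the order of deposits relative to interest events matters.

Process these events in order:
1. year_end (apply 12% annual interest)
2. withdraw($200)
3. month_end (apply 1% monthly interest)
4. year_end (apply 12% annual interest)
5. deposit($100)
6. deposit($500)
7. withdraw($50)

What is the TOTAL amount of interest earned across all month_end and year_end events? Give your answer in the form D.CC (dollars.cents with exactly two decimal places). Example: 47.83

Answer: 107.23

Derivation:
After 1 (year_end (apply 12% annual interest)): balance=$560.00 total_interest=$60.00
After 2 (withdraw($200)): balance=$360.00 total_interest=$60.00
After 3 (month_end (apply 1% monthly interest)): balance=$363.60 total_interest=$63.60
After 4 (year_end (apply 12% annual interest)): balance=$407.23 total_interest=$107.23
After 5 (deposit($100)): balance=$507.23 total_interest=$107.23
After 6 (deposit($500)): balance=$1007.23 total_interest=$107.23
After 7 (withdraw($50)): balance=$957.23 total_interest=$107.23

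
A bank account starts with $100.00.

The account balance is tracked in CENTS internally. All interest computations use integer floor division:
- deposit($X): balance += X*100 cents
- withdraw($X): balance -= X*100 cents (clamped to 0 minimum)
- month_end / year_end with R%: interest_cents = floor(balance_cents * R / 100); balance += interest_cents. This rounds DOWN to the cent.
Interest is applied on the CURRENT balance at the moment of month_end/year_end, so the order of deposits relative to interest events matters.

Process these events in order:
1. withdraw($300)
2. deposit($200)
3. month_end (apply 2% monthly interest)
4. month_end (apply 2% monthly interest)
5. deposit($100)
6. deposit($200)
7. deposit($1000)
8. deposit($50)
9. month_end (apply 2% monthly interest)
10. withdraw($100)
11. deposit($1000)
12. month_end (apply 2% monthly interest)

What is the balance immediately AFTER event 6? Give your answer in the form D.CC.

Answer: 508.08

Derivation:
After 1 (withdraw($300)): balance=$0.00 total_interest=$0.00
After 2 (deposit($200)): balance=$200.00 total_interest=$0.00
After 3 (month_end (apply 2% monthly interest)): balance=$204.00 total_interest=$4.00
After 4 (month_end (apply 2% monthly interest)): balance=$208.08 total_interest=$8.08
After 5 (deposit($100)): balance=$308.08 total_interest=$8.08
After 6 (deposit($200)): balance=$508.08 total_interest=$8.08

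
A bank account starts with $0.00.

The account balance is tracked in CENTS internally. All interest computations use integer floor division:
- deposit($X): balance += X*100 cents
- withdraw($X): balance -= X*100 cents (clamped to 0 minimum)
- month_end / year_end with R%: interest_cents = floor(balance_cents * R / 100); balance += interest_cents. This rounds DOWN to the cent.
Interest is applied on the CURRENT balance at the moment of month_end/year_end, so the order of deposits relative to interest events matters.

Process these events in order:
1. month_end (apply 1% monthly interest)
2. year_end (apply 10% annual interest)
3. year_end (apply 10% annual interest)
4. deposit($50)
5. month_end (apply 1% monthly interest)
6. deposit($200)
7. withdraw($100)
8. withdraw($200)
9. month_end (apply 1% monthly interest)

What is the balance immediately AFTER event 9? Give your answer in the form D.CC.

Answer: 0.00

Derivation:
After 1 (month_end (apply 1% monthly interest)): balance=$0.00 total_interest=$0.00
After 2 (year_end (apply 10% annual interest)): balance=$0.00 total_interest=$0.00
After 3 (year_end (apply 10% annual interest)): balance=$0.00 total_interest=$0.00
After 4 (deposit($50)): balance=$50.00 total_interest=$0.00
After 5 (month_end (apply 1% monthly interest)): balance=$50.50 total_interest=$0.50
After 6 (deposit($200)): balance=$250.50 total_interest=$0.50
After 7 (withdraw($100)): balance=$150.50 total_interest=$0.50
After 8 (withdraw($200)): balance=$0.00 total_interest=$0.50
After 9 (month_end (apply 1% monthly interest)): balance=$0.00 total_interest=$0.50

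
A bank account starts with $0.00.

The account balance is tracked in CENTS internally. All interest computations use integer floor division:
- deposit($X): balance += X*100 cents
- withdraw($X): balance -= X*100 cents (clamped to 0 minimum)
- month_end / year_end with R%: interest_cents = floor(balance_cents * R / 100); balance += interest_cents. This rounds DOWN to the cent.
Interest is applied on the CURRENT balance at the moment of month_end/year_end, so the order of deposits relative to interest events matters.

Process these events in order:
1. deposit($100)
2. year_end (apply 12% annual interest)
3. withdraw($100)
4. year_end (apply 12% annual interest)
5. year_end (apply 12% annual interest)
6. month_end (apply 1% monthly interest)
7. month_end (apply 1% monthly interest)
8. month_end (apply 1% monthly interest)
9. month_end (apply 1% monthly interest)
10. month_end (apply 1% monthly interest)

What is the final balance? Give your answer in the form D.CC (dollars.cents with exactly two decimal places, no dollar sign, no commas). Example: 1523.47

Answer: 15.80

Derivation:
After 1 (deposit($100)): balance=$100.00 total_interest=$0.00
After 2 (year_end (apply 12% annual interest)): balance=$112.00 total_interest=$12.00
After 3 (withdraw($100)): balance=$12.00 total_interest=$12.00
After 4 (year_end (apply 12% annual interest)): balance=$13.44 total_interest=$13.44
After 5 (year_end (apply 12% annual interest)): balance=$15.05 total_interest=$15.05
After 6 (month_end (apply 1% monthly interest)): balance=$15.20 total_interest=$15.20
After 7 (month_end (apply 1% monthly interest)): balance=$15.35 total_interest=$15.35
After 8 (month_end (apply 1% monthly interest)): balance=$15.50 total_interest=$15.50
After 9 (month_end (apply 1% monthly interest)): balance=$15.65 total_interest=$15.65
After 10 (month_end (apply 1% monthly interest)): balance=$15.80 total_interest=$15.80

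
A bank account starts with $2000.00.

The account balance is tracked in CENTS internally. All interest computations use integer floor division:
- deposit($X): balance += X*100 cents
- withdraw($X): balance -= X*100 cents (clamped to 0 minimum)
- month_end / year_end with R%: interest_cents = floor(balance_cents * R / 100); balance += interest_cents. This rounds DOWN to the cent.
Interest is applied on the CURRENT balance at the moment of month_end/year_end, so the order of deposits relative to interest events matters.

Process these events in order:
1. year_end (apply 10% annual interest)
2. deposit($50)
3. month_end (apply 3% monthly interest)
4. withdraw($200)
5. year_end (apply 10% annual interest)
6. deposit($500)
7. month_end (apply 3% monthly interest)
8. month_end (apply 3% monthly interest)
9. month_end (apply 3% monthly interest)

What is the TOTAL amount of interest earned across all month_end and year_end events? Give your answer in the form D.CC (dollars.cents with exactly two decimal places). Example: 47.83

After 1 (year_end (apply 10% annual interest)): balance=$2200.00 total_interest=$200.00
After 2 (deposit($50)): balance=$2250.00 total_interest=$200.00
After 3 (month_end (apply 3% monthly interest)): balance=$2317.50 total_interest=$267.50
After 4 (withdraw($200)): balance=$2117.50 total_interest=$267.50
After 5 (year_end (apply 10% annual interest)): balance=$2329.25 total_interest=$479.25
After 6 (deposit($500)): balance=$2829.25 total_interest=$479.25
After 7 (month_end (apply 3% monthly interest)): balance=$2914.12 total_interest=$564.12
After 8 (month_end (apply 3% monthly interest)): balance=$3001.54 total_interest=$651.54
After 9 (month_end (apply 3% monthly interest)): balance=$3091.58 total_interest=$741.58

Answer: 741.58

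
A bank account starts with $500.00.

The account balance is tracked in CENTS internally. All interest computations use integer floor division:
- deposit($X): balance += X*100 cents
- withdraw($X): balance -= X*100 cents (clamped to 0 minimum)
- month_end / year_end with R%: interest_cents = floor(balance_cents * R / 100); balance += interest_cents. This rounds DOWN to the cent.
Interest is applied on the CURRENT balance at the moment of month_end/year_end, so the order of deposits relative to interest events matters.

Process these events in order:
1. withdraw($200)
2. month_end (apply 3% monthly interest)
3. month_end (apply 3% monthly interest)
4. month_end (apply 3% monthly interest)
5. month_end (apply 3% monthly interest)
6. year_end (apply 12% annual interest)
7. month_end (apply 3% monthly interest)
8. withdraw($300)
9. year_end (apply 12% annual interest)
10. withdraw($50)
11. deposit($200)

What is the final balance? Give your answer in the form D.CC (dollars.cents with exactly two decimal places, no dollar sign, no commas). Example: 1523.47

Answer: 250.22

Derivation:
After 1 (withdraw($200)): balance=$300.00 total_interest=$0.00
After 2 (month_end (apply 3% monthly interest)): balance=$309.00 total_interest=$9.00
After 3 (month_end (apply 3% monthly interest)): balance=$318.27 total_interest=$18.27
After 4 (month_end (apply 3% monthly interest)): balance=$327.81 total_interest=$27.81
After 5 (month_end (apply 3% monthly interest)): balance=$337.64 total_interest=$37.64
After 6 (year_end (apply 12% annual interest)): balance=$378.15 total_interest=$78.15
After 7 (month_end (apply 3% monthly interest)): balance=$389.49 total_interest=$89.49
After 8 (withdraw($300)): balance=$89.49 total_interest=$89.49
After 9 (year_end (apply 12% annual interest)): balance=$100.22 total_interest=$100.22
After 10 (withdraw($50)): balance=$50.22 total_interest=$100.22
After 11 (deposit($200)): balance=$250.22 total_interest=$100.22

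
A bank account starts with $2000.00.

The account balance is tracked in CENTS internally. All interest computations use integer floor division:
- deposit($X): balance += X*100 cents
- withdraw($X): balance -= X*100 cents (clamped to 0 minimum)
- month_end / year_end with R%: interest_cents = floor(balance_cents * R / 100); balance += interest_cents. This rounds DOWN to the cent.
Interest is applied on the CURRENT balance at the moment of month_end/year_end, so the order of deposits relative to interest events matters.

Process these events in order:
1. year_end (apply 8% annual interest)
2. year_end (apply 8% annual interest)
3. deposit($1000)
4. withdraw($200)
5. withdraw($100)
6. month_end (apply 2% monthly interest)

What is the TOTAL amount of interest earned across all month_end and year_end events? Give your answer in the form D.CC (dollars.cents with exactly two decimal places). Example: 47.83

After 1 (year_end (apply 8% annual interest)): balance=$2160.00 total_interest=$160.00
After 2 (year_end (apply 8% annual interest)): balance=$2332.80 total_interest=$332.80
After 3 (deposit($1000)): balance=$3332.80 total_interest=$332.80
After 4 (withdraw($200)): balance=$3132.80 total_interest=$332.80
After 5 (withdraw($100)): balance=$3032.80 total_interest=$332.80
After 6 (month_end (apply 2% monthly interest)): balance=$3093.45 total_interest=$393.45

Answer: 393.45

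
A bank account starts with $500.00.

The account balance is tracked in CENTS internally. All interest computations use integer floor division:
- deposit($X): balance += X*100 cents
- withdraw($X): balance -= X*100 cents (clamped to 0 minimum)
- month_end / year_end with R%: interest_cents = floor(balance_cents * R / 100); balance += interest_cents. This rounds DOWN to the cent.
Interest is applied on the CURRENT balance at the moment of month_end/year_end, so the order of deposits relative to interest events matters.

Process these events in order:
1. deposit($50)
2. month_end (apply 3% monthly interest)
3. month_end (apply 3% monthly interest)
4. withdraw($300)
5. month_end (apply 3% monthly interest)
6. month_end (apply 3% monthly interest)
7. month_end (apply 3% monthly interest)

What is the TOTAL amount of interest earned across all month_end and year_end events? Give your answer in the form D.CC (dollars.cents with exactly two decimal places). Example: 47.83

After 1 (deposit($50)): balance=$550.00 total_interest=$0.00
After 2 (month_end (apply 3% monthly interest)): balance=$566.50 total_interest=$16.50
After 3 (month_end (apply 3% monthly interest)): balance=$583.49 total_interest=$33.49
After 4 (withdraw($300)): balance=$283.49 total_interest=$33.49
After 5 (month_end (apply 3% monthly interest)): balance=$291.99 total_interest=$41.99
After 6 (month_end (apply 3% monthly interest)): balance=$300.74 total_interest=$50.74
After 7 (month_end (apply 3% monthly interest)): balance=$309.76 total_interest=$59.76

Answer: 59.76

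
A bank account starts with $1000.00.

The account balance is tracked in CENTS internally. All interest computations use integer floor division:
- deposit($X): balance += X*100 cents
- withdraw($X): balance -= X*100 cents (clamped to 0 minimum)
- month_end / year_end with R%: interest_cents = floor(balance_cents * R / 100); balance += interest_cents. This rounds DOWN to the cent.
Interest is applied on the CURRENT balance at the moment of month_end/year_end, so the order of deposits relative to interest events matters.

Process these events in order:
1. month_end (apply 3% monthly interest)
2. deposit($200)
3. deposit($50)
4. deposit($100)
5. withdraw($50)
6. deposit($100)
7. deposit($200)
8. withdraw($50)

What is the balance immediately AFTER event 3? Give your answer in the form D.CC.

Answer: 1280.00

Derivation:
After 1 (month_end (apply 3% monthly interest)): balance=$1030.00 total_interest=$30.00
After 2 (deposit($200)): balance=$1230.00 total_interest=$30.00
After 3 (deposit($50)): balance=$1280.00 total_interest=$30.00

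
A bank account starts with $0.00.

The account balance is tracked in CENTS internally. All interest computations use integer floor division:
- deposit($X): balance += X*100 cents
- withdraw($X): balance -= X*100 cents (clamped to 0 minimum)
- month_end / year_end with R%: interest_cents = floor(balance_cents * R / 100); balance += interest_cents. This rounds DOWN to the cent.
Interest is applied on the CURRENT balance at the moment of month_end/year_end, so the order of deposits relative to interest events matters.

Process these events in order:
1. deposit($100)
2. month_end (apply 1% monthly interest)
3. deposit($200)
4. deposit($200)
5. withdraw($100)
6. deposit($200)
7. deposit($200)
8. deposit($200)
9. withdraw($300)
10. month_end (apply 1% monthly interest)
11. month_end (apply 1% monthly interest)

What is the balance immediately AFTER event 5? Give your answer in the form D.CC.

After 1 (deposit($100)): balance=$100.00 total_interest=$0.00
After 2 (month_end (apply 1% monthly interest)): balance=$101.00 total_interest=$1.00
After 3 (deposit($200)): balance=$301.00 total_interest=$1.00
After 4 (deposit($200)): balance=$501.00 total_interest=$1.00
After 5 (withdraw($100)): balance=$401.00 total_interest=$1.00

Answer: 401.00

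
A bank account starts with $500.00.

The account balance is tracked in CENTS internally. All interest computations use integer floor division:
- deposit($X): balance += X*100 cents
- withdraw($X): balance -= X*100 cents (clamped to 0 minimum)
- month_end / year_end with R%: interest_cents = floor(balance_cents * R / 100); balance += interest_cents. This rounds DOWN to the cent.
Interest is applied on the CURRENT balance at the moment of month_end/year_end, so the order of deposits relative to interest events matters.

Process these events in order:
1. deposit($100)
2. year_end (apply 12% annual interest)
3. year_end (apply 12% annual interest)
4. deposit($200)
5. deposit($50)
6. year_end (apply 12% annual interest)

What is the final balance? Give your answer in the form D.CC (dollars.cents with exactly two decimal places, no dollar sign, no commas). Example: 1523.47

After 1 (deposit($100)): balance=$600.00 total_interest=$0.00
After 2 (year_end (apply 12% annual interest)): balance=$672.00 total_interest=$72.00
After 3 (year_end (apply 12% annual interest)): balance=$752.64 total_interest=$152.64
After 4 (deposit($200)): balance=$952.64 total_interest=$152.64
After 5 (deposit($50)): balance=$1002.64 total_interest=$152.64
After 6 (year_end (apply 12% annual interest)): balance=$1122.95 total_interest=$272.95

Answer: 1122.95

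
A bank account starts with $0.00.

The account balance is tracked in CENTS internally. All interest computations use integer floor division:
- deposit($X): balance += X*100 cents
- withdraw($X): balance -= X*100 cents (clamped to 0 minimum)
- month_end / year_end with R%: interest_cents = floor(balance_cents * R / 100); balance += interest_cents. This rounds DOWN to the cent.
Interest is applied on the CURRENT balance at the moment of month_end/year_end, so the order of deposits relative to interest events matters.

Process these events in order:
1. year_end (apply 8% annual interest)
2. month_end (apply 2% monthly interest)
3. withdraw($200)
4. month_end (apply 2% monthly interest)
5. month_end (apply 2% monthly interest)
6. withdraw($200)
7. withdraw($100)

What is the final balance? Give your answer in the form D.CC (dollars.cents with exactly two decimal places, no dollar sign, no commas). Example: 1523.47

Answer: 0.00

Derivation:
After 1 (year_end (apply 8% annual interest)): balance=$0.00 total_interest=$0.00
After 2 (month_end (apply 2% monthly interest)): balance=$0.00 total_interest=$0.00
After 3 (withdraw($200)): balance=$0.00 total_interest=$0.00
After 4 (month_end (apply 2% monthly interest)): balance=$0.00 total_interest=$0.00
After 5 (month_end (apply 2% monthly interest)): balance=$0.00 total_interest=$0.00
After 6 (withdraw($200)): balance=$0.00 total_interest=$0.00
After 7 (withdraw($100)): balance=$0.00 total_interest=$0.00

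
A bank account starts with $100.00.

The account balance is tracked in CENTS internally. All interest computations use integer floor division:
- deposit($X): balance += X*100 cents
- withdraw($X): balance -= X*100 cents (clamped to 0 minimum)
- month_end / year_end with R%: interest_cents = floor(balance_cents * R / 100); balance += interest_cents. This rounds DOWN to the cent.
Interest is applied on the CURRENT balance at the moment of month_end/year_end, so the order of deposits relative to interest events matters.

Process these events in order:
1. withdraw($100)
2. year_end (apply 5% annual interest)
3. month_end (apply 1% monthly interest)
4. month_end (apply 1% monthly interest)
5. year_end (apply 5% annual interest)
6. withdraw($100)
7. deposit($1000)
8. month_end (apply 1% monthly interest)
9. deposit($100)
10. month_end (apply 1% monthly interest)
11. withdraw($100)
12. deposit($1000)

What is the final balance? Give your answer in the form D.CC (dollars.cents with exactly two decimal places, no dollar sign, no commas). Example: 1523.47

After 1 (withdraw($100)): balance=$0.00 total_interest=$0.00
After 2 (year_end (apply 5% annual interest)): balance=$0.00 total_interest=$0.00
After 3 (month_end (apply 1% monthly interest)): balance=$0.00 total_interest=$0.00
After 4 (month_end (apply 1% monthly interest)): balance=$0.00 total_interest=$0.00
After 5 (year_end (apply 5% annual interest)): balance=$0.00 total_interest=$0.00
After 6 (withdraw($100)): balance=$0.00 total_interest=$0.00
After 7 (deposit($1000)): balance=$1000.00 total_interest=$0.00
After 8 (month_end (apply 1% monthly interest)): balance=$1010.00 total_interest=$10.00
After 9 (deposit($100)): balance=$1110.00 total_interest=$10.00
After 10 (month_end (apply 1% monthly interest)): balance=$1121.10 total_interest=$21.10
After 11 (withdraw($100)): balance=$1021.10 total_interest=$21.10
After 12 (deposit($1000)): balance=$2021.10 total_interest=$21.10

Answer: 2021.10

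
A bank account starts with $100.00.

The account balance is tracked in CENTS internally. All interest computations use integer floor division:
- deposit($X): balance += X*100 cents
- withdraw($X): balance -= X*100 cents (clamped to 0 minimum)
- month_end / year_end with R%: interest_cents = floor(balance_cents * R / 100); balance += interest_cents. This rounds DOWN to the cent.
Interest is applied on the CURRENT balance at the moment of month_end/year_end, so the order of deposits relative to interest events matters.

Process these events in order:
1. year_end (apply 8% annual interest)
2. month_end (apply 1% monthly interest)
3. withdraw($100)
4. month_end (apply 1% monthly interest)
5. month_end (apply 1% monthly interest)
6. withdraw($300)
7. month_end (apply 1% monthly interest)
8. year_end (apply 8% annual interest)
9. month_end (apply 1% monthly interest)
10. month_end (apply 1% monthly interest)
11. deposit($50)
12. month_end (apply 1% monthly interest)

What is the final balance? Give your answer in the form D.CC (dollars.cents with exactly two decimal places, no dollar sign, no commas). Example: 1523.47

After 1 (year_end (apply 8% annual interest)): balance=$108.00 total_interest=$8.00
After 2 (month_end (apply 1% monthly interest)): balance=$109.08 total_interest=$9.08
After 3 (withdraw($100)): balance=$9.08 total_interest=$9.08
After 4 (month_end (apply 1% monthly interest)): balance=$9.17 total_interest=$9.17
After 5 (month_end (apply 1% monthly interest)): balance=$9.26 total_interest=$9.26
After 6 (withdraw($300)): balance=$0.00 total_interest=$9.26
After 7 (month_end (apply 1% monthly interest)): balance=$0.00 total_interest=$9.26
After 8 (year_end (apply 8% annual interest)): balance=$0.00 total_interest=$9.26
After 9 (month_end (apply 1% monthly interest)): balance=$0.00 total_interest=$9.26
After 10 (month_end (apply 1% monthly interest)): balance=$0.00 total_interest=$9.26
After 11 (deposit($50)): balance=$50.00 total_interest=$9.26
After 12 (month_end (apply 1% monthly interest)): balance=$50.50 total_interest=$9.76

Answer: 50.50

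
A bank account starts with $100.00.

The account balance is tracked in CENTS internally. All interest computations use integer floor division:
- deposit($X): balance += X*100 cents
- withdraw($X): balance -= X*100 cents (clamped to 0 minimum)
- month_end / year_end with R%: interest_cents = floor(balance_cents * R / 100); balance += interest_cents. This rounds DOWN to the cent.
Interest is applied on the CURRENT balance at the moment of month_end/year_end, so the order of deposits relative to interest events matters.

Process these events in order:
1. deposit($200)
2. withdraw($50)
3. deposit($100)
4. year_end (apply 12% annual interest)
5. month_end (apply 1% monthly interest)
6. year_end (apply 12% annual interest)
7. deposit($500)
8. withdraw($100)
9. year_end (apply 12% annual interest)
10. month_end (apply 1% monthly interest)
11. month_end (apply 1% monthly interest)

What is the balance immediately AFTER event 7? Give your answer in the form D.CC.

Answer: 943.43

Derivation:
After 1 (deposit($200)): balance=$300.00 total_interest=$0.00
After 2 (withdraw($50)): balance=$250.00 total_interest=$0.00
After 3 (deposit($100)): balance=$350.00 total_interest=$0.00
After 4 (year_end (apply 12% annual interest)): balance=$392.00 total_interest=$42.00
After 5 (month_end (apply 1% monthly interest)): balance=$395.92 total_interest=$45.92
After 6 (year_end (apply 12% annual interest)): balance=$443.43 total_interest=$93.43
After 7 (deposit($500)): balance=$943.43 total_interest=$93.43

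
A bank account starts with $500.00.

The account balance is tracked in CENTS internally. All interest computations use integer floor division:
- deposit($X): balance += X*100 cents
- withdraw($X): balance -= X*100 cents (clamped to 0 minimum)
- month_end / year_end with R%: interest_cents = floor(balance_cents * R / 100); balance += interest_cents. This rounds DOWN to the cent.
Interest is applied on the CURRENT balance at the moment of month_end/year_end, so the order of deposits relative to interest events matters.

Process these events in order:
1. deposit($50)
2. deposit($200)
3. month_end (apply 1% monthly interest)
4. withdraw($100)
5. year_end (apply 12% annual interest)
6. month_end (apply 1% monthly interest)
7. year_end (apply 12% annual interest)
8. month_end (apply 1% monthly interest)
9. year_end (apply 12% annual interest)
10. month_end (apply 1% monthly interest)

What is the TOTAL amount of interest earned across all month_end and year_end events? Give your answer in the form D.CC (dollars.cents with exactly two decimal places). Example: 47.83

Answer: 301.72

Derivation:
After 1 (deposit($50)): balance=$550.00 total_interest=$0.00
After 2 (deposit($200)): balance=$750.00 total_interest=$0.00
After 3 (month_end (apply 1% monthly interest)): balance=$757.50 total_interest=$7.50
After 4 (withdraw($100)): balance=$657.50 total_interest=$7.50
After 5 (year_end (apply 12% annual interest)): balance=$736.40 total_interest=$86.40
After 6 (month_end (apply 1% monthly interest)): balance=$743.76 total_interest=$93.76
After 7 (year_end (apply 12% annual interest)): balance=$833.01 total_interest=$183.01
After 8 (month_end (apply 1% monthly interest)): balance=$841.34 total_interest=$191.34
After 9 (year_end (apply 12% annual interest)): balance=$942.30 total_interest=$292.30
After 10 (month_end (apply 1% monthly interest)): balance=$951.72 total_interest=$301.72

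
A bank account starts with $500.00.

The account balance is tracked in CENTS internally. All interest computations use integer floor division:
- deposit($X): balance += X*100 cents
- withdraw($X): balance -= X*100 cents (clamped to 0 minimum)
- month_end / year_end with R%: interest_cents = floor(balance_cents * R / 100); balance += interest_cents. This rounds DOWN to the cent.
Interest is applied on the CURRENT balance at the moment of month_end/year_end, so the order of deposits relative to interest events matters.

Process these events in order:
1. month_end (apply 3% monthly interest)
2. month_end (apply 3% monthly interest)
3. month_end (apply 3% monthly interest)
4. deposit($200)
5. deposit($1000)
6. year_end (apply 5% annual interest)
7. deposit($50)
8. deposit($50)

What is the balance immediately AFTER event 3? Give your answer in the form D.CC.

Answer: 546.36

Derivation:
After 1 (month_end (apply 3% monthly interest)): balance=$515.00 total_interest=$15.00
After 2 (month_end (apply 3% monthly interest)): balance=$530.45 total_interest=$30.45
After 3 (month_end (apply 3% monthly interest)): balance=$546.36 total_interest=$46.36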